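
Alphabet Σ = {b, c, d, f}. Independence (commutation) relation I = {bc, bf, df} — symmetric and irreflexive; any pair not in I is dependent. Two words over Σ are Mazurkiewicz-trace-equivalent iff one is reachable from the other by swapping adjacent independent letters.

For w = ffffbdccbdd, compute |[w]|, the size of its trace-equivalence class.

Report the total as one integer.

65

drop 0:f onto floor
drop 1:f onto {0:f}
drop 2:f onto {1:f}
drop 3:f onto {2:f}
drop 4:b onto floor
drop 5:d onto {4:b}
drop 6:c onto {3:f, 5:d}
drop 7:c onto {6:c}
drop 8:b onto {5:d}
drop 9:d onto {7:c, 8:b}
drop 10:d onto {9:d}
ground layer = {0:f, 4:b}
drop-orders for the pieces not yet dropped (sum over which currently-grounded one goes next):
  1 to go: {10} 1
  2 to go: {9,10} 1
  3 to go: {7,9,10} 1  {8,9,10} 1
  4 to go: {6,7,9,10} 1  {7,8,9,10} 2
  5 to go: {3,6,7,9,10} 1  {6,7,8,9,10} 3
  6 to go: {2,3,6,7,9,10} 1  {3,6,7,8,9,10} 4  {5,6,7,8,9,10} 3
  7 to go: {1,2,3,6,7,9,10} 1  {2,3,6,7,8,9,10} 5  {3,5,6,7,8,9,10} 7  {4,5,6,7,8,9,10} 3
  8 to go: {0,1,2,3,6,7,9,10} 1  {1,2,3,6,7,8,9,10} 6  {2,3,5,6,7,8,9,10} 12  {3,4,5,6,7,8,9,10} 10
  9 to go: {0,1,2,3,6,7,8,9,10} 7  {1,2,3,5,6,7,8,9,10} 18  {2,3,4,5,6,7,8,9,10} 22
  if 0:f drops first: 40 orders
  if 4:b drops first: 25 orders
heap linearizations: 65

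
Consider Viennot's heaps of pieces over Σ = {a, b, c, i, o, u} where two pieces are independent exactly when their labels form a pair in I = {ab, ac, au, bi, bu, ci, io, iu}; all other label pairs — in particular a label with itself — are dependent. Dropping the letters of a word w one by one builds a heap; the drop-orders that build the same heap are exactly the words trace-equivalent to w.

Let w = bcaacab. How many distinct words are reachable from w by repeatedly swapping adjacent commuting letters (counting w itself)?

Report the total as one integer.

#0=b has no predecessor
#1=c depends on [0:b]
#2=a has no predecessor
#3=a depends on [2:a]
#4=c depends on [1:c]
#5=a depends on [3:a]
#6=b depends on [4:c]
sources: [0:b, 2:a]
N(rest) = Σ N(rest − s) over sources s of rest; N(one piece) = 1:
  size 1 → [5]=1  [6]=1
  size 2 → [3,5]=1  [4,6]=1  [5,6]=2
  size 3 → [1,4,6]=1  [2,3,5]=1  [3,5,6]=3  [4,5,6]=3
  size 4 → [0,1,4,6]=1  [1,4,5,6]=4  [2,3,5,6]=4  [3,4,5,6]=6
  size 5 → [0,1,4,5,6]=5  [1,3,4,5,6]=10  [2,3,4,5,6]=10
  first=0(b) contributes 20
  first=2(a) contributes 15
|[w]| = 35

35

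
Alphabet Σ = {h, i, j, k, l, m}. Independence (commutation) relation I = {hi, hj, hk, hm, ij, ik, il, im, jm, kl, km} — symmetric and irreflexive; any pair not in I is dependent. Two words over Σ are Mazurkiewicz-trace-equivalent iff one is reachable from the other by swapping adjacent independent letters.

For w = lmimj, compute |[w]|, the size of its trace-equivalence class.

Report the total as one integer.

15

piece 0:l — minimal
piece 1:m rests on {0:l}
piece 2:i — minimal
piece 3:m rests on {1:m}
piece 4:j rests on {0:l}
minimal pieces: {0:l, 2:i}
ways to finish when only these pieces remain (= sum over removing one remaining piece with nothing left below it):
  1 left: {2}→1  {3}→1  {4}→1
  2 left: {1,3}→1  {2,3}→2  {2,4}→2  {3,4}→2
  3 left: {1,2,3}→3  {1,3,4}→3  {2,3,4}→6
  placing 0:l first → 12 extensions
  placing 2:i first → 3 extensions
total linear extensions = 15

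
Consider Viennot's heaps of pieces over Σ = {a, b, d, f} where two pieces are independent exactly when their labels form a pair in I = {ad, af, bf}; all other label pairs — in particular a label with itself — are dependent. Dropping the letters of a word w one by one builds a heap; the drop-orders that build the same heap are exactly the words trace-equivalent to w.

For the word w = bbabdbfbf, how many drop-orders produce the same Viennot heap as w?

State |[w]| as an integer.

6

drop 0:b onto floor
drop 1:b onto {0:b}
drop 2:a onto {1:b}
drop 3:b onto {2:a}
drop 4:d onto {3:b}
drop 5:b onto {4:d}
drop 6:f onto {4:d}
drop 7:b onto {5:b}
drop 8:f onto {6:f}
ground layer = {0:b}
drop-orders for the pieces not yet dropped (sum over which currently-grounded one goes next):
  1 to go: {7} 1  {8} 1
  2 to go: {5,7} 1  {6,8} 1  {7,8} 2
  3 to go: {5,7,8} 3  {6,7,8} 3
  4 to go: {5,6,7,8} 6
  5 to go: {4,5,6,7,8} 6
  6 to go: {3,4,5,6,7,8} 6
  7 to go: {2,3,4,5,6,7,8} 6
  if 0:b drops first: 6 orders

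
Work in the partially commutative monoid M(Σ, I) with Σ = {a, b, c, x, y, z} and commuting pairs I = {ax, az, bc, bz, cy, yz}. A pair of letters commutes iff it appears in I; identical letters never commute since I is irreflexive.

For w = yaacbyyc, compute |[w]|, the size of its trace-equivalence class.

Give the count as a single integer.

0(y) covers ∅
1(a) covers 0:y
2(a) covers 1:a
3(c) covers 2:a
4(b) covers 2:a
5(y) covers 4:b
6(y) covers 5:y
7(c) covers 3:c
floor of heap: 0:y
completions by unplaced set U, small U first (add the entries for U minus each lowest piece of U):
  |U|=1: {6}:1  {7}:1
  |U|=2: {3,7}:1  {5,6}:1  {6,7}:2
  |U|=3: {3,6,7}:3  {4,5,6}:1  {5,6,7}:3
  |U|=4: {3,5,6,7}:6  {4,5,6,7}:4
  |U|=5: {3,4,5,6,7}:10
  |U|=6: {2,3,4,5,6,7}:10
  start at 0(y): 10

10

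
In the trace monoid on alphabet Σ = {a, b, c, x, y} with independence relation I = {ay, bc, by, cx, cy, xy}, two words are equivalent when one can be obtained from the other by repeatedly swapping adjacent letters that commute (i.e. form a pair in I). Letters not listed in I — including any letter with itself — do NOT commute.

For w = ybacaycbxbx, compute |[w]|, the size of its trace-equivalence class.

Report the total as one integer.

drop 0:y onto floor
drop 1:b onto floor
drop 2:a onto {1:b}
drop 3:c onto {2:a}
drop 4:a onto {3:c}
drop 5:y onto {0:y}
drop 6:c onto {4:a}
drop 7:b onto {4:a}
drop 8:x onto {7:b}
drop 9:b onto {8:x}
drop 10:x onto {9:b}
ground layer = {0:y, 1:b}
drop-orders for the pieces not yet dropped (sum over which currently-grounded one goes next):
  1 to go: {5} 1  {6} 1  {10} 1
  2 to go: {0,5} 1  {5,6} 2  {5,10} 2  {6,10} 2  {9,10} 1
  3 to go: {0,5,6} 3  {0,5,10} 3  {5,6,10} 6  {5,9,10} 3  {6,9,10} 3  {8,9,10} 1
  4 to go: {0,5,6,10} 12  {0,5,9,10} 6  {5,6,9,10} 12  {5,8,9,10} 4  {6,8,9,10} 4  {7,8,9,10} 1
  5 to go: {0,5,6,9,10} 30  {0,5,8,9,10} 10  {5,6,8,9,10} 20  {5,7,8,9,10} 5  {6,7,8,9,10} 5
  6 to go: {0,5,6,8,9,10} 60  {0,5,7,8,9,10} 15  {4,6,7,8,9,10} 5  {5,6,7,8,9,10} 30
  7 to go: {0,5,6,7,8,9,10} 105  {3,4,6,7,8,9,10} 5  {4,5,6,7,8,9,10} 35
  8 to go: {0,4,5,6,7,8,9,10} 140  {2,3,4,6,7,8,9,10} 5  {3,4,5,6,7,8,9,10} 40
  9 to go: {0,3,4,5,6,7,8,9,10} 180  {1,2,3,4,6,7,8,9,10} 5  {2,3,4,5,6,7,8,9,10} 45
  if 0:y drops first: 50 orders
  if 1:b drops first: 225 orders
heap linearizations: 275

275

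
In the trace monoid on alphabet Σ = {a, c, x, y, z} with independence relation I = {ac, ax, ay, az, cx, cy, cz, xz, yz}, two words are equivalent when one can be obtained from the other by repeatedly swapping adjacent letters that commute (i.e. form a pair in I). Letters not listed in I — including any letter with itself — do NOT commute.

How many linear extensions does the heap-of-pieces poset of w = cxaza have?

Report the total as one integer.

60

piece 0:c — minimal
piece 1:x — minimal
piece 2:a — minimal
piece 3:z — minimal
piece 4:a rests on {2:a}
minimal pieces: {0:c, 1:x, 2:a, 3:z}
ways to finish when only these pieces remain (= sum over removing one remaining piece with nothing left below it):
  1 left: {0}→1  {1}→1  {3}→1  {4}→1
  2 left: {0,1}→2  {0,3}→2  {0,4}→2  {1,3}→2  {1,4}→2  {2,4}→1  {3,4}→2
  3 left: {0,1,3}→6  {0,1,4}→6  {0,2,4}→3  {0,3,4}→6  {1,2,4}→3  {1,3,4}→6  {2,3,4}→3
  placing 0:c first → 12 extensions
  placing 1:x first → 12 extensions
  placing 2:a first → 24 extensions
  placing 3:z first → 12 extensions
total linear extensions = 60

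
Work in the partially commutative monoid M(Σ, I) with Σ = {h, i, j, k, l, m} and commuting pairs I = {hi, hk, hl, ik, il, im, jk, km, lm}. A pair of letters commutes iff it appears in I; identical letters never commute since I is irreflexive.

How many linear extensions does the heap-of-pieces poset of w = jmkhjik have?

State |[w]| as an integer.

21

piece 0:j — minimal
piece 1:m rests on {0:j}
piece 2:k — minimal
piece 3:h rests on {1:m}
piece 4:j rests on {3:h}
piece 5:i rests on {4:j}
piece 6:k rests on {2:k}
minimal pieces: {0:j, 2:k}
ways to finish when only these pieces remain (= sum over removing one remaining piece with nothing left below it):
  1 left: {5}→1  {6}→1
  2 left: {2,6}→1  {4,5}→1  {5,6}→2
  3 left: {2,5,6}→3  {3,4,5}→1  {4,5,6}→3
  4 left: {1,3,4,5}→1  {2,4,5,6}→6  {3,4,5,6}→4
  5 left: {0,1,3,4,5}→1  {1,3,4,5,6}→5  {2,3,4,5,6}→10
  placing 0:j first → 15 extensions
  placing 2:k first → 6 extensions
total linear extensions = 21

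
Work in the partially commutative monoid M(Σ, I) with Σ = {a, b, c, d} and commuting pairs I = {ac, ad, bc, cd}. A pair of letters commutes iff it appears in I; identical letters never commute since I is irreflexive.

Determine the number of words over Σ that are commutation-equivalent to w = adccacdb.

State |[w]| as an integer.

336

#0=a has no predecessor
#1=d has no predecessor
#2=c has no predecessor
#3=c depends on [2:c]
#4=a depends on [0:a]
#5=c depends on [3:c]
#6=d depends on [1:d]
#7=b depends on [4:a, 6:d]
sources: [0:a, 1:d, 2:c]
N(rest) = Σ N(rest − s) over sources s of rest; N(one piece) = 1:
  size 1 → [5]=1  [7]=1
  size 2 → [3,5]=1  [4,7]=1  [5,7]=2  [6,7]=1
  size 3 → [0,4,7]=1  [1,6,7]=1  [2,3,5]=1  [3,5,7]=3  [4,5,7]=3  [4,6,7]=2  [5,6,7]=3
  size 4 → [0,4,5,7]=4  [0,4,6,7]=3  [1,4,6,7]=3  [1,5,6,7]=4  [2,3,5,7]=4  [3,4,5,7]=6  [3,5,6,7]=6  [4,5,6,7]=8
  size 5 → [0,1,4,6,7]=6  [0,3,4,5,7]=10  [0,4,5,6,7]=15  [1,3,5,6,7]=10  [1,4,5,6,7]=15  [2,3,4,5,7]=10  [2,3,5,6,7]=10  [3,4,5,6,7]=20
  size 6 → [0,1,4,5,6,7]=36  [0,2,3,4,5,7]=20  [0,3,4,5,6,7]=45  [1,2,3,5,6,7]=20  [1,3,4,5,6,7]=45  [2,3,4,5,6,7]=40
  first=0(a) contributes 105
  first=1(d) contributes 105
  first=2(c) contributes 126
|[w]| = 336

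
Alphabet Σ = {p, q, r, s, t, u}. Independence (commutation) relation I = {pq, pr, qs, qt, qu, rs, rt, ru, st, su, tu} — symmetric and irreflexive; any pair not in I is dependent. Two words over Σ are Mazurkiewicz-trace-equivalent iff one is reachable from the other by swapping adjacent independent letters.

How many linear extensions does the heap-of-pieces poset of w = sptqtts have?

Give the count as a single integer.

28

piece 0:s — minimal
piece 1:p rests on {0:s}
piece 2:t rests on {1:p}
piece 3:q — minimal
piece 4:t rests on {2:t}
piece 5:t rests on {4:t}
piece 6:s rests on {1:p}
minimal pieces: {0:s, 3:q}
ways to finish when only these pieces remain (= sum over removing one remaining piece with nothing left below it):
  1 left: {3}→1  {5}→1  {6}→1
  2 left: {3,5}→2  {3,6}→2  {4,5}→1  {5,6}→2
  3 left: {2,4,5}→1  {3,4,5}→3  {3,5,6}→6  {4,5,6}→3
  4 left: {2,3,4,5}→4  {2,4,5,6}→4  {3,4,5,6}→12
  5 left: {1,2,4,5,6}→4  {2,3,4,5,6}→20
  placing 0:s first → 24 extensions
  placing 3:q first → 4 extensions
total linear extensions = 28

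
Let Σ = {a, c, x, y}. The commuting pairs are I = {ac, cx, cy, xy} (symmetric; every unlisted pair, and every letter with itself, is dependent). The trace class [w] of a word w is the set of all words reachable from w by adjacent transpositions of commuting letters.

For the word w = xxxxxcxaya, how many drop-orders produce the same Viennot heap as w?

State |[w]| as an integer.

10

drop 0:x onto floor
drop 1:x onto {0:x}
drop 2:x onto {1:x}
drop 3:x onto {2:x}
drop 4:x onto {3:x}
drop 5:c onto floor
drop 6:x onto {4:x}
drop 7:a onto {6:x}
drop 8:y onto {7:a}
drop 9:a onto {8:y}
ground layer = {0:x, 5:c}
drop-orders for the pieces not yet dropped (sum over which currently-grounded one goes next):
  1 to go: {5} 1  {9} 1
  2 to go: {5,9} 2  {8,9} 1
  3 to go: {5,8,9} 3  {7,8,9} 1
  4 to go: {5,7,8,9} 4  {6,7,8,9} 1
  5 to go: {4,6,7,8,9} 1  {5,6,7,8,9} 5
  6 to go: {3,4,6,7,8,9} 1  {4,5,6,7,8,9} 6
  7 to go: {2,3,4,6,7,8,9} 1  {3,4,5,6,7,8,9} 7
  8 to go: {1,2,3,4,6,7,8,9} 1  {2,3,4,5,6,7,8,9} 8
  if 0:x drops first: 9 orders
  if 5:c drops first: 1 orders
heap linearizations: 10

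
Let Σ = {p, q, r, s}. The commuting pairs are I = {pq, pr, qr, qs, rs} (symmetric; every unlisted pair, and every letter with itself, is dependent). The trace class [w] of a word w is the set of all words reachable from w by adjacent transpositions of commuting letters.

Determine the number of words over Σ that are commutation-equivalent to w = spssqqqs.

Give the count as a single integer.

56

0(s) covers ∅
1(p) covers 0:s
2(s) covers 1:p
3(s) covers 2:s
4(q) covers ∅
5(q) covers 4:q
6(q) covers 5:q
7(s) covers 3:s
floor of heap: 0:s, 4:q
completions by unplaced set U, small U first (add the entries for U minus each lowest piece of U):
  |U|=1: {6}:1  {7}:1
  |U|=2: {3,7}:1  {5,6}:1  {6,7}:2
  |U|=3: {2,3,7}:1  {3,6,7}:3  {4,5,6}:1  {5,6,7}:3
  |U|=4: {1,2,3,7}:1  {2,3,6,7}:4  {3,5,6,7}:6  {4,5,6,7}:4
  |U|=5: {0,1,2,3,7}:1  {1,2,3,6,7}:5  {2,3,5,6,7}:10  {3,4,5,6,7}:10
  |U|=6: {0,1,2,3,6,7}:6  {1,2,3,5,6,7}:15  {2,3,4,5,6,7}:20
  start at 0(s): 35
  start at 4(q): 21
sum over floor = 56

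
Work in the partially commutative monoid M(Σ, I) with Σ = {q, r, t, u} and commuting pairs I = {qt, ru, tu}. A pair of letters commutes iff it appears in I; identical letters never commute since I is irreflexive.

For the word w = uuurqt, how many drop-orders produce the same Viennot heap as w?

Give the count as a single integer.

14

#0=u has no predecessor
#1=u depends on [0:u]
#2=u depends on [1:u]
#3=r has no predecessor
#4=q depends on [2:u, 3:r]
#5=t depends on [3:r]
sources: [0:u, 3:r]
N(rest) = Σ N(rest − s) over sources s of rest; N(one piece) = 1:
  size 1 → [4]=1  [5]=1
  size 2 → [2,4]=1  [4,5]=2
  size 3 → [1,2,4]=1  [2,4,5]=3  [3,4,5]=2
  size 4 → [0,1,2,4]=1  [1,2,4,5]=4  [2,3,4,5]=5
  first=0(u) contributes 9
  first=3(r) contributes 5
|[w]| = 14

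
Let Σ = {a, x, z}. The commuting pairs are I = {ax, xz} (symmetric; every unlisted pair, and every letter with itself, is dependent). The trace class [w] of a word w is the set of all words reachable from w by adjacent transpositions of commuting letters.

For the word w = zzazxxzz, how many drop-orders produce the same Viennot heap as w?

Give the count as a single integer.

#0=z has no predecessor
#1=z depends on [0:z]
#2=a depends on [1:z]
#3=z depends on [2:a]
#4=x has no predecessor
#5=x depends on [4:x]
#6=z depends on [3:z]
#7=z depends on [6:z]
sources: [0:z, 4:x]
N(rest) = Σ N(rest − s) over sources s of rest; N(one piece) = 1:
  size 1 → [5]=1  [7]=1
  size 2 → [4,5]=1  [5,7]=2  [6,7]=1
  size 3 → [3,6,7]=1  [4,5,7]=3  [5,6,7]=3
  size 4 → [2,3,6,7]=1  [3,5,6,7]=4  [4,5,6,7]=6
  size 5 → [1,2,3,6,7]=1  [2,3,5,6,7]=5  [3,4,5,6,7]=10
  size 6 → [0,1,2,3,6,7]=1  [1,2,3,5,6,7]=6  [2,3,4,5,6,7]=15
  first=0(z) contributes 21
  first=4(x) contributes 7
|[w]| = 28

28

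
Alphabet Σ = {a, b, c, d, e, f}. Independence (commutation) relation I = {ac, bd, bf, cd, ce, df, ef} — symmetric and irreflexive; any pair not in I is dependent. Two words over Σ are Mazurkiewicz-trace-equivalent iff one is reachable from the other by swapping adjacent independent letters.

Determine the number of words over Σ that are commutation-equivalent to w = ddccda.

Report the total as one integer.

15

#0=d has no predecessor
#1=d depends on [0:d]
#2=c has no predecessor
#3=c depends on [2:c]
#4=d depends on [1:d]
#5=a depends on [4:d]
sources: [0:d, 2:c]
N(rest) = Σ N(rest − s) over sources s of rest; N(one piece) = 1:
  size 1 → [3]=1  [5]=1
  size 2 → [2,3]=1  [3,5]=2  [4,5]=1
  size 3 → [1,4,5]=1  [2,3,5]=3  [3,4,5]=3
  size 4 → [0,1,4,5]=1  [1,3,4,5]=4  [2,3,4,5]=6
  first=0(d) contributes 10
  first=2(c) contributes 5
|[w]| = 15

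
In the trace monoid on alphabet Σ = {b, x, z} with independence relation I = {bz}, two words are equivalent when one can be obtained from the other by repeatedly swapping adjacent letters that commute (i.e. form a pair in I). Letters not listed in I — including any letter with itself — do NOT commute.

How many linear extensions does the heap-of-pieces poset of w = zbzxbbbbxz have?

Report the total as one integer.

3

0(z) covers ∅
1(b) covers ∅
2(z) covers 0:z
3(x) covers 1:b, 2:z
4(b) covers 3:x
5(b) covers 4:b
6(b) covers 5:b
7(b) covers 6:b
8(x) covers 7:b
9(z) covers 8:x
floor of heap: 0:z, 1:b
completions by unplaced set U, small U first (add the entries for U minus each lowest piece of U):
  |U|=1: {9}:1
  |U|=2: {8,9}:1
  |U|=3: {7,8,9}:1
  |U|=4: {6,7,8,9}:1
  |U|=5: {5,6,7,8,9}:1
  |U|=6: {4,5,6,7,8,9}:1
  |U|=7: {3,4,5,6,7,8,9}:1
  |U|=8: {1,3,4,5,6,7,8,9}:1  {2,3,4,5,6,7,8,9}:1
  start at 0(z): 2
  start at 1(b): 1
sum over floor = 3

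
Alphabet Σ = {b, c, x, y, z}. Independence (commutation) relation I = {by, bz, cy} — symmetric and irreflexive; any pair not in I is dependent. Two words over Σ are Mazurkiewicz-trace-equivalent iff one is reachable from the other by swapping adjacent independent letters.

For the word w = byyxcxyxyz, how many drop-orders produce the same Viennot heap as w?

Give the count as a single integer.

3

piece 0:b — minimal
piece 1:y — minimal
piece 2:y rests on {1:y}
piece 3:x rests on {0:b, 2:y}
piece 4:c rests on {3:x}
piece 5:x rests on {4:c}
piece 6:y rests on {5:x}
piece 7:x rests on {6:y}
piece 8:y rests on {7:x}
piece 9:z rests on {8:y}
minimal pieces: {0:b, 1:y}
ways to finish when only these pieces remain (= sum over removing one remaining piece with nothing left below it):
  1 left: {9}→1
  2 left: {8,9}→1
  3 left: {7,8,9}→1
  4 left: {6,7,8,9}→1
  5 left: {5,6,7,8,9}→1
  6 left: {4,5,6,7,8,9}→1
  7 left: {3,4,5,6,7,8,9}→1
  8 left: {0,3,4,5,6,7,8,9}→1  {2,3,4,5,6,7,8,9}→1
  placing 0:b first → 1 extensions
  placing 1:y first → 2 extensions
total linear extensions = 3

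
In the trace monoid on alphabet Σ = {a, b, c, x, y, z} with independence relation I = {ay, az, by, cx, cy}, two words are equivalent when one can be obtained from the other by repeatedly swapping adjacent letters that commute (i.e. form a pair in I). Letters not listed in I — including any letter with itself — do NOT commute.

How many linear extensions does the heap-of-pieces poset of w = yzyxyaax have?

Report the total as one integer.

0(y) covers ∅
1(z) covers 0:y
2(y) covers 1:z
3(x) covers 2:y
4(y) covers 3:x
5(a) covers 3:x
6(a) covers 5:a
7(x) covers 4:y, 6:a
floor of heap: 0:y
completions by unplaced set U, small U first (add the entries for U minus each lowest piece of U):
  |U|=1: {7}:1
  |U|=2: {4,7}:1  {6,7}:1
  |U|=3: {4,6,7}:2  {5,6,7}:1
  |U|=4: {4,5,6,7}:3
  |U|=5: {3,4,5,6,7}:3
  |U|=6: {2,3,4,5,6,7}:3
  start at 0(y): 3

3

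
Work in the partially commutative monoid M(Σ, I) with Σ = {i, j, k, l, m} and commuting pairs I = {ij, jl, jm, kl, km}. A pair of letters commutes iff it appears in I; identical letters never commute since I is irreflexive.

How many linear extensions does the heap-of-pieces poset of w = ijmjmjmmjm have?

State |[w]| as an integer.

#0=i has no predecessor
#1=j has no predecessor
#2=m depends on [0:i]
#3=j depends on [1:j]
#4=m depends on [2:m]
#5=j depends on [3:j]
#6=m depends on [4:m]
#7=m depends on [6:m]
#8=j depends on [5:j]
#9=m depends on [7:m]
sources: [0:i, 1:j]
N(rest) = Σ N(rest − s) over sources s of rest; N(one piece) = 1:
  size 1 → [8]=1  [9]=1
  size 2 → [5,8]=1  [7,9]=1  [8,9]=2
  size 3 → [3,5,8]=1  [5,8,9]=3  [6,7,9]=1  [7,8,9]=3
  size 4 → [1,3,5,8]=1  [3,5,8,9]=4  [4,6,7,9]=1  [5,7,8,9]=6  [6,7,8,9]=4
  size 5 → [1,3,5,8,9]=5  [2,4,6,7,9]=1  [3,5,7,8,9]=10  [4,6,7,8,9]=5  [5,6,7,8,9]=10
  size 6 → [0,2,4,6,7,9]=1  [1,3,5,7,8,9]=15  [2,4,6,7,8,9]=6  [3,5,6,7,8,9]=20  [4,5,6,7,8,9]=15
  size 7 → [0,2,4,6,7,8,9]=7  [1,3,5,6,7,8,9]=35  [2,4,5,6,7,8,9]=21  [3,4,5,6,7,8,9]=35
  size 8 → [0,2,4,5,6,7,8,9]=28  [1,3,4,5,6,7,8,9]=70  [2,3,4,5,6,7,8,9]=56
  first=0(i) contributes 126
  first=1(j) contributes 84
|[w]| = 210

210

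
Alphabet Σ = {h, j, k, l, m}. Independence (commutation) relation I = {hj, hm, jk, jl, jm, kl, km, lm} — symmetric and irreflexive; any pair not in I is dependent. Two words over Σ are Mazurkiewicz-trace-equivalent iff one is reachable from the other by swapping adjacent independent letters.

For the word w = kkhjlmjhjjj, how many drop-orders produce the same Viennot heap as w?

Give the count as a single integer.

2772

piece 0:k — minimal
piece 1:k rests on {0:k}
piece 2:h rests on {1:k}
piece 3:j — minimal
piece 4:l rests on {2:h}
piece 5:m — minimal
piece 6:j rests on {3:j}
piece 7:h rests on {4:l}
piece 8:j rests on {6:j}
piece 9:j rests on {8:j}
piece 10:j rests on {9:j}
minimal pieces: {0:k, 3:j, 5:m}
ways to finish when only these pieces remain (= sum over removing one remaining piece with nothing left below it):
  1 left: {5}→1  {7}→1  {10}→1
  2 left: {4,7}→1  {5,7}→2  {5,10}→2  {7,10}→2  {9,10}→1
  3 left: {2,4,7}→1  {4,5,7}→3  {4,7,10}→3  {5,7,10}→6  {5,9,10}→3  {7,9,10}→3  {8,9,10}→1
  4 left: {1,2,4,7}→1  {2,4,5,7}→4  {2,4,7,10}→4  {4,5,7,10}→12  {4,7,9,10}→6  {5,7,9,10}→12  {5,8,9,10}→4  {6,8,9,10}→1  {7,8,9,10}→4
  5 left: {0,1,2,4,7}→1  {1,2,4,5,7}→5  {1,2,4,7,10}→5  {2,4,5,7,10}→20  {2,4,7,9,10}→10  {3,6,8,9,10}→1  {4,5,7,9,10}→30  {4,7,8,9,10}→10  {5,6,8,9,10}→5  {5,7,8,9,10}→20  {6,7,8,9,10}→5
  6 left: {0,1,2,4,5,7}→6  {0,1,2,4,7,10}→6  {1,2,4,5,7,10}→30  {1,2,4,7,9,10}→15  {2,4,5,7,9,10}→60  {2,4,7,8,9,10}→20  {3,5,6,8,9,10}→6  {3,6,7,8,9,10}→6  {4,5,7,8,9,10}→60  {4,6,7,8,9,10}→15  {5,6,7,8,9,10}→30
  7 left: {0,1,2,4,5,7,10}→42  {0,1,2,4,7,9,10}→21  {1,2,4,5,7,9,10}→105  {1,2,4,7,8,9,10}→35  {2,4,5,7,8,9,10}→140  {2,4,6,7,8,9,10}→35  {3,4,6,7,8,9,10}→21  {3,5,6,7,8,9,10}→42  {4,5,6,7,8,9,10}→105
  8 left: {0,1,2,4,5,7,9,10}→168  {0,1,2,4,7,8,9,10}→56  {1,2,4,5,7,8,9,10}→280  {1,2,4,6,7,8,9,10}→70  {2,3,4,6,7,8,9,10}→56  {2,4,5,6,7,8,9,10}→280  {3,4,5,6,7,8,9,10}→168
  9 left: {0,1,2,4,5,7,8,9,10}→504  {0,1,2,4,6,7,8,9,10}→126  {1,2,3,4,6,7,8,9,10}→126  {1,2,4,5,6,7,8,9,10}→630  {2,3,4,5,6,7,8,9,10}→504
  placing 0:k first → 1260 extensions
  placing 3:j first → 1260 extensions
  placing 5:m first → 252 extensions
total linear extensions = 2772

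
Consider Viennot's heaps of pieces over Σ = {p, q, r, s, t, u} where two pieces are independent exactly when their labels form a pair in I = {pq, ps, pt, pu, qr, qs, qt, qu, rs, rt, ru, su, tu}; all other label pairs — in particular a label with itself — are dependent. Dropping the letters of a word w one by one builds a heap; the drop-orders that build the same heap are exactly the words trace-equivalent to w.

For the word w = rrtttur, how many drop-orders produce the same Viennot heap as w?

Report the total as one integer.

140

piece 0:r — minimal
piece 1:r rests on {0:r}
piece 2:t — minimal
piece 3:t rests on {2:t}
piece 4:t rests on {3:t}
piece 5:u — minimal
piece 6:r rests on {1:r}
minimal pieces: {0:r, 2:t, 5:u}
ways to finish when only these pieces remain (= sum over removing one remaining piece with nothing left below it):
  1 left: {4}→1  {5}→1  {6}→1
  2 left: {1,6}→1  {3,4}→1  {4,5}→2  {4,6}→2  {5,6}→2
  3 left: {0,1,6}→1  {1,4,6}→3  {1,5,6}→3  {2,3,4}→1  {3,4,5}→3  {3,4,6}→3  {4,5,6}→6
  4 left: {0,1,4,6}→4  {0,1,5,6}→4  {1,3,4,6}→6  {1,4,5,6}→12  {2,3,4,5}→4  {2,3,4,6}→4  {3,4,5,6}→12
  5 left: {0,1,3,4,6}→10  {0,1,4,5,6}→20  {1,2,3,4,6}→10  {1,3,4,5,6}→30  {2,3,4,5,6}→20
  placing 0:r first → 60 extensions
  placing 2:t first → 60 extensions
  placing 5:u first → 20 extensions
total linear extensions = 140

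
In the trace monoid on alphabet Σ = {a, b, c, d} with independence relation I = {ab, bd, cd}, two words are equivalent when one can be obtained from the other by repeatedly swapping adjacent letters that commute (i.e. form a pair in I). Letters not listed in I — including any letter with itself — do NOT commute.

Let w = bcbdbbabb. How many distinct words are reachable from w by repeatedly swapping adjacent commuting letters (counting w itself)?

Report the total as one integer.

#0=b has no predecessor
#1=c depends on [0:b]
#2=b depends on [1:c]
#3=d has no predecessor
#4=b depends on [2:b]
#5=b depends on [4:b]
#6=a depends on [1:c, 3:d]
#7=b depends on [5:b]
#8=b depends on [7:b]
sources: [0:b, 3:d]
N(rest) = Σ N(rest − s) over sources s of rest; N(one piece) = 1:
  size 1 → [6]=1  [8]=1
  size 2 → [3,6]=1  [6,8]=2  [7,8]=1
  size 3 → [3,6,8]=3  [5,7,8]=1  [6,7,8]=3
  size 4 → [3,6,7,8]=6  [4,5,7,8]=1  [5,6,7,8]=4
  size 5 → [2,4,5,7,8]=1  [3,5,6,7,8]=10  [4,5,6,7,8]=5
  size 6 → [2,4,5,6,7,8]=6  [3,4,5,6,7,8]=15
  size 7 → [1,2,4,5,6,7,8]=6  [2,3,4,5,6,7,8]=21
  first=0(b) contributes 27
  first=3(d) contributes 6
|[w]| = 33

33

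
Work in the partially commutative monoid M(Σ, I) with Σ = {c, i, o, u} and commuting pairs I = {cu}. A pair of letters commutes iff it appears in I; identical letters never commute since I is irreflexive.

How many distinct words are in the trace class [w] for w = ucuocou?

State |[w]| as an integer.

piece 0:u — minimal
piece 1:c — minimal
piece 2:u rests on {0:u}
piece 3:o rests on {1:c, 2:u}
piece 4:c rests on {3:o}
piece 5:o rests on {4:c}
piece 6:u rests on {5:o}
minimal pieces: {0:u, 1:c}
ways to finish when only these pieces remain (= sum over removing one remaining piece with nothing left below it):
  1 left: {6}→1
  2 left: {5,6}→1
  3 left: {4,5,6}→1
  4 left: {3,4,5,6}→1
  5 left: {1,3,4,5,6}→1  {2,3,4,5,6}→1
  placing 0:u first → 2 extensions
  placing 1:c first → 1 extensions
total linear extensions = 3

3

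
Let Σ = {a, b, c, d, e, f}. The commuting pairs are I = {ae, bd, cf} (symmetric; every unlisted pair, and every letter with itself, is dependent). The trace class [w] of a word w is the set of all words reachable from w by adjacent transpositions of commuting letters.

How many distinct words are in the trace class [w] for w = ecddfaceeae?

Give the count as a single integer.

4

piece 0:e — minimal
piece 1:c rests on {0:e}
piece 2:d rests on {1:c}
piece 3:d rests on {2:d}
piece 4:f rests on {3:d}
piece 5:a rests on {4:f}
piece 6:c rests on {5:a}
piece 7:e rests on {6:c}
piece 8:e rests on {7:e}
piece 9:a rests on {6:c}
piece 10:e rests on {8:e}
minimal pieces: {0:e}
ways to finish when only these pieces remain (= sum over removing one remaining piece with nothing left below it):
  1 left: {9}→1  {10}→1
  2 left: {8,10}→1  {9,10}→2
  3 left: {7,8,10}→1  {8,9,10}→3
  4 left: {7,8,9,10}→4
  5 left: {6,7,8,9,10}→4
  6 left: {5,6,7,8,9,10}→4
  7 left: {4,5,6,7,8,9,10}→4
  8 left: {3,4,5,6,7,8,9,10}→4
  9 left: {2,3,4,5,6,7,8,9,10}→4
  placing 0:e first → 4 extensions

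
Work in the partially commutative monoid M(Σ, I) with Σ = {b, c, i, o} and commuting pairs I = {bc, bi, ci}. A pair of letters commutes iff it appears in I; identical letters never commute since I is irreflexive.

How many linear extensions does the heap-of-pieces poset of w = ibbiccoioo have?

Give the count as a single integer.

0(i) covers ∅
1(b) covers ∅
2(b) covers 1:b
3(i) covers 0:i
4(c) covers ∅
5(c) covers 4:c
6(o) covers 2:b, 3:i, 5:c
7(i) covers 6:o
8(o) covers 7:i
9(o) covers 8:o
floor of heap: 0:i, 1:b, 4:c
completions by unplaced set U, small U first (add the entries for U minus each lowest piece of U):
  |U|=1: {9}:1
  |U|=2: {8,9}:1
  |U|=3: {7,8,9}:1
  |U|=4: {6,7,8,9}:1
  |U|=5: {2,6,7,8,9}:1  {3,6,7,8,9}:1  {5,6,7,8,9}:1
  |U|=6: {0,3,6,7,8,9}:1  {1,2,6,7,8,9}:1  {2,3,6,7,8,9}:2  {2,5,6,7,8,9}:2  {3,5,6,7,8,9}:2  {4,5,6,7,8,9}:1
  |U|=7: {0,2,3,6,7,8,9}:3  {0,3,5,6,7,8,9}:3  {1,2,3,6,7,8,9}:3  {1,2,5,6,7,8,9}:3  {2,3,5,6,7,8,9}:6  {2,4,5,6,7,8,9}:3  {3,4,5,6,7,8,9}:3
  |U|=8: {0,1,2,3,6,7,8,9}:6  {0,2,3,5,6,7,8,9}:12  {0,3,4,5,6,7,8,9}:6  {1,2,3,5,6,7,8,9}:12  {1,2,4,5,6,7,8,9}:6  {2,3,4,5,6,7,8,9}:12
  start at 0(i): 30
  start at 1(b): 30
  start at 4(c): 30
sum over floor = 90

90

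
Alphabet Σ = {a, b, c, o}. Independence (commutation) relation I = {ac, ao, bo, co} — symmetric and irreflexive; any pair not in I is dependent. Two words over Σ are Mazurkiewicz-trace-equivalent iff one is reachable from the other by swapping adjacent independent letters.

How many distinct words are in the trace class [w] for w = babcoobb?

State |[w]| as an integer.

28

drop 0:b onto floor
drop 1:a onto {0:b}
drop 2:b onto {1:a}
drop 3:c onto {2:b}
drop 4:o onto floor
drop 5:o onto {4:o}
drop 6:b onto {3:c}
drop 7:b onto {6:b}
ground layer = {0:b, 4:o}
drop-orders for the pieces not yet dropped (sum over which currently-grounded one goes next):
  1 to go: {5} 1  {7} 1
  2 to go: {4,5} 1  {5,7} 2  {6,7} 1
  3 to go: {3,6,7} 1  {4,5,7} 3  {5,6,7} 3
  4 to go: {2,3,6,7} 1  {3,5,6,7} 4  {4,5,6,7} 6
  5 to go: {1,2,3,6,7} 1  {2,3,5,6,7} 5  {3,4,5,6,7} 10
  6 to go: {0,1,2,3,6,7} 1  {1,2,3,5,6,7} 6  {2,3,4,5,6,7} 15
  if 0:b drops first: 21 orders
  if 4:o drops first: 7 orders
heap linearizations: 28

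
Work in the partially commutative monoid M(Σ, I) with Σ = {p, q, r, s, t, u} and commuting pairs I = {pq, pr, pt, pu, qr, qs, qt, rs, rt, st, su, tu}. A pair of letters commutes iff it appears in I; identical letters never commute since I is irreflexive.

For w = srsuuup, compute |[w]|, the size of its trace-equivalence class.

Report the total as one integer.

piece 0:s — minimal
piece 1:r — minimal
piece 2:s rests on {0:s}
piece 3:u rests on {1:r}
piece 4:u rests on {3:u}
piece 5:u rests on {4:u}
piece 6:p rests on {2:s}
minimal pieces: {0:s, 1:r}
ways to finish when only these pieces remain (= sum over removing one remaining piece with nothing left below it):
  1 left: {5}→1  {6}→1
  2 left: {2,6}→1  {4,5}→1  {5,6}→2
  3 left: {0,2,6}→1  {2,5,6}→3  {3,4,5}→1  {4,5,6}→3
  4 left: {0,2,5,6}→4  {1,3,4,5}→1  {2,4,5,6}→6  {3,4,5,6}→4
  5 left: {0,2,4,5,6}→10  {1,3,4,5,6}→5  {2,3,4,5,6}→10
  placing 0:s first → 15 extensions
  placing 1:r first → 20 extensions
total linear extensions = 35

35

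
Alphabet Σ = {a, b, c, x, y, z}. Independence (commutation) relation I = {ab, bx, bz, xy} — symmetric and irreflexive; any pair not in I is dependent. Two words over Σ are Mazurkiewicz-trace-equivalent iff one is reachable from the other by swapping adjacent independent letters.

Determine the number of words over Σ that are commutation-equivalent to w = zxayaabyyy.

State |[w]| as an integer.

3

#0=z has no predecessor
#1=x depends on [0:z]
#2=a depends on [1:x]
#3=y depends on [2:a]
#4=a depends on [3:y]
#5=a depends on [4:a]
#6=b depends on [3:y]
#7=y depends on [5:a, 6:b]
#8=y depends on [7:y]
#9=y depends on [8:y]
sources: [0:z]
N(rest) = Σ N(rest − s) over sources s of rest; N(one piece) = 1:
  size 1 → [9]=1
  size 2 → [8,9]=1
  size 3 → [7,8,9]=1
  size 4 → [5,7,8,9]=1  [6,7,8,9]=1
  size 5 → [4,5,7,8,9]=1  [5,6,7,8,9]=2
  size 6 → [4,5,6,7,8,9]=3
  size 7 → [3,4,5,6,7,8,9]=3
  size 8 → [2,3,4,5,6,7,8,9]=3
  first=0(z) contributes 3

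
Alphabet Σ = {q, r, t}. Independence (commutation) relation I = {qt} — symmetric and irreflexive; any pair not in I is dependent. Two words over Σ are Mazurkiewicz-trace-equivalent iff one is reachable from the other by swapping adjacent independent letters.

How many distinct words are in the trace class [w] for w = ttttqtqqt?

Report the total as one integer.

84

drop 0:t onto floor
drop 1:t onto {0:t}
drop 2:t onto {1:t}
drop 3:t onto {2:t}
drop 4:q onto floor
drop 5:t onto {3:t}
drop 6:q onto {4:q}
drop 7:q onto {6:q}
drop 8:t onto {5:t}
ground layer = {0:t, 4:q}
drop-orders for the pieces not yet dropped (sum over which currently-grounded one goes next):
  1 to go: {7} 1  {8} 1
  2 to go: {5,8} 1  {6,7} 1  {7,8} 2
  3 to go: {3,5,8} 1  {4,6,7} 1  {5,7,8} 3  {6,7,8} 3
  4 to go: {2,3,5,8} 1  {3,5,7,8} 4  {4,6,7,8} 4  {5,6,7,8} 6
  5 to go: {1,2,3,5,8} 1  {2,3,5,7,8} 5  {3,5,6,7,8} 10  {4,5,6,7,8} 10
  6 to go: {0,1,2,3,5,8} 1  {1,2,3,5,7,8} 6  {2,3,5,6,7,8} 15  {3,4,5,6,7,8} 20
  7 to go: {0,1,2,3,5,7,8} 7  {1,2,3,5,6,7,8} 21  {2,3,4,5,6,7,8} 35
  if 0:t drops first: 56 orders
  if 4:q drops first: 28 orders
heap linearizations: 84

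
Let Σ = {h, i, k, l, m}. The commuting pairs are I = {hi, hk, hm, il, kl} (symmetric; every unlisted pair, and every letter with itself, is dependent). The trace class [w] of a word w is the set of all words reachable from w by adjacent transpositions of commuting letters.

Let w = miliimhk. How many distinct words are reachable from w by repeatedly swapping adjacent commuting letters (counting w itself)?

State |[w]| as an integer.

piece 0:m — minimal
piece 1:i rests on {0:m}
piece 2:l rests on {0:m}
piece 3:i rests on {1:i}
piece 4:i rests on {3:i}
piece 5:m rests on {2:l, 4:i}
piece 6:h rests on {2:l}
piece 7:k rests on {5:m}
minimal pieces: {0:m}
ways to finish when only these pieces remain (= sum over removing one remaining piece with nothing left below it):
  1 left: {6}→1  {7}→1
  2 left: {5,7}→1  {6,7}→2
  3 left: {4,5,7}→1  {5,6,7}→3
  4 left: {2,5,6,7}→3  {3,4,5,7}→1  {4,5,6,7}→4
  5 left: {1,3,4,5,7}→1  {2,4,5,6,7}→7  {3,4,5,6,7}→5
  6 left: {1,3,4,5,6,7}→6  {2,3,4,5,6,7}→12
  placing 0:m first → 18 extensions

18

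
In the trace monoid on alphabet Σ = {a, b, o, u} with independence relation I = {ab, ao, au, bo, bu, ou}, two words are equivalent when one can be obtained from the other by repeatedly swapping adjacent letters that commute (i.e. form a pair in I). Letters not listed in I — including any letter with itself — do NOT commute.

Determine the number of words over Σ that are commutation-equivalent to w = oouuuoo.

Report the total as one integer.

piece 0:o — minimal
piece 1:o rests on {0:o}
piece 2:u — minimal
piece 3:u rests on {2:u}
piece 4:u rests on {3:u}
piece 5:o rests on {1:o}
piece 6:o rests on {5:o}
minimal pieces: {0:o, 2:u}
ways to finish when only these pieces remain (= sum over removing one remaining piece with nothing left below it):
  1 left: {4}→1  {6}→1
  2 left: {3,4}→1  {4,6}→2  {5,6}→1
  3 left: {1,5,6}→1  {2,3,4}→1  {3,4,6}→3  {4,5,6}→3
  4 left: {0,1,5,6}→1  {1,4,5,6}→4  {2,3,4,6}→4  {3,4,5,6}→6
  5 left: {0,1,4,5,6}→5  {1,3,4,5,6}→10  {2,3,4,5,6}→10
  placing 0:o first → 20 extensions
  placing 2:u first → 15 extensions
total linear extensions = 35

35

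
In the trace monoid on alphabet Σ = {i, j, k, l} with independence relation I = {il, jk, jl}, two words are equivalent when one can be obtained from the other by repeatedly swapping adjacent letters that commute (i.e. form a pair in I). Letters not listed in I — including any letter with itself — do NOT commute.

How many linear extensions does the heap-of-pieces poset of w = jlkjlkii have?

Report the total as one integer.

#0=j has no predecessor
#1=l has no predecessor
#2=k depends on [1:l]
#3=j depends on [0:j]
#4=l depends on [2:k]
#5=k depends on [4:l]
#6=i depends on [3:j, 5:k]
#7=i depends on [6:i]
sources: [0:j, 1:l]
N(rest) = Σ N(rest − s) over sources s of rest; N(one piece) = 1:
  size 1 → [7]=1
  size 2 → [6,7]=1
  size 3 → [3,6,7]=1  [5,6,7]=1
  size 4 → [0,3,6,7]=1  [3,5,6,7]=2  [4,5,6,7]=1
  size 5 → [0,3,5,6,7]=3  [2,4,5,6,7]=1  [3,4,5,6,7]=3
  size 6 → [0,3,4,5,6,7]=6  [1,2,4,5,6,7]=1  [2,3,4,5,6,7]=4
  first=0(j) contributes 5
  first=1(l) contributes 10
|[w]| = 15

15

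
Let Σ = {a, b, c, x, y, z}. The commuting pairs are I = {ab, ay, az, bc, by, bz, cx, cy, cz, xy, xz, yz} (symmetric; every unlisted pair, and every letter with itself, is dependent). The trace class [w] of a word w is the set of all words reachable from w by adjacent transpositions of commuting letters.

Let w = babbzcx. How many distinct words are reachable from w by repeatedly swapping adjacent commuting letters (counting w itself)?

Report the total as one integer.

98

#0=b has no predecessor
#1=a has no predecessor
#2=b depends on [0:b]
#3=b depends on [2:b]
#4=z has no predecessor
#5=c depends on [1:a]
#6=x depends on [1:a, 3:b]
sources: [0:b, 1:a, 4:z]
N(rest) = Σ N(rest − s) over sources s of rest; N(one piece) = 1:
  size 1 → [4]=1  [5]=1  [6]=1
  size 2 → [3,6]=1  [4,5]=2  [4,6]=2  [5,6]=2
  size 3 → [1,5,6]=2  [2,3,6]=1  [3,4,6]=3  [3,5,6]=3  [4,5,6]=6
  size 4 → [0,2,3,6]=1  [1,3,5,6]=5  [1,4,5,6]=8  [2,3,4,6]=4  [2,3,5,6]=4  [3,4,5,6]=12
  size 5 → [0,2,3,4,6]=5  [0,2,3,5,6]=5  [1,2,3,5,6]=9  [1,3,4,5,6]=25  [2,3,4,5,6]=20
  first=0(b) contributes 54
  first=1(a) contributes 30
  first=4(z) contributes 14
|[w]| = 98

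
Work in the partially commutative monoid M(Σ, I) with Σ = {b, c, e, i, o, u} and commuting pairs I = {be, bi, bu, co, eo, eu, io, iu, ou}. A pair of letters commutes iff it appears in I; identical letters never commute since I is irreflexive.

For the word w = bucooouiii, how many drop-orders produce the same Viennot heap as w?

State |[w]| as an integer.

560

0(b) covers ∅
1(u) covers ∅
2(c) covers 0:b, 1:u
3(o) covers 0:b
4(o) covers 3:o
5(o) covers 4:o
6(u) covers 2:c
7(i) covers 2:c
8(i) covers 7:i
9(i) covers 8:i
floor of heap: 0:b, 1:u
completions by unplaced set U, small U first (add the entries for U minus each lowest piece of U):
  |U|=1: {5}:1  {6}:1  {9}:1
  |U|=2: {4,5}:1  {5,6}:2  {5,9}:2  {6,9}:2  {8,9}:1
  |U|=3: {3,4,5}:1  {4,5,6}:3  {4,5,9}:3  {5,6,9}:6  {5,8,9}:3  {6,8,9}:3  {7,8,9}:1
  |U|=4: {3,4,5,6}:4  {3,4,5,9}:4  {4,5,6,9}:12  {4,5,8,9}:6  {5,6,8,9}:12  {5,7,8,9}:4  {6,7,8,9}:4
  |U|=5: {2,6,7,8,9}:4  {3,4,5,6,9}:20  {3,4,5,8,9}:10  {4,5,6,8,9}:30  {4,5,7,8,9}:10  {5,6,7,8,9}:20
  |U|=6: {1,2,6,7,8,9}:4  {2,5,6,7,8,9}:24  {3,4,5,6,8,9}:60  {3,4,5,7,8,9}:20  {4,5,6,7,8,9}:60
  |U|=7: {1,2,5,6,7,8,9}:28  {2,4,5,6,7,8,9}:84  {3,4,5,6,7,8,9}:140
  |U|=8: {1,2,4,5,6,7,8,9}:112  {2,3,4,5,6,7,8,9}:224
  start at 0(b): 336
  start at 1(u): 224
sum over floor = 560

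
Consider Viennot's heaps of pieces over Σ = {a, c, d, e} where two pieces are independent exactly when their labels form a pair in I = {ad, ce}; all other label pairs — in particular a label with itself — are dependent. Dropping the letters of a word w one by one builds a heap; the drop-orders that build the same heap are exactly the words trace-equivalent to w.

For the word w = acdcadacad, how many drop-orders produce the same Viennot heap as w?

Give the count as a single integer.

#0=a has no predecessor
#1=c depends on [0:a]
#2=d depends on [1:c]
#3=c depends on [2:d]
#4=a depends on [3:c]
#5=d depends on [3:c]
#6=a depends on [4:a]
#7=c depends on [5:d, 6:a]
#8=a depends on [7:c]
#9=d depends on [7:c]
sources: [0:a]
N(rest) = Σ N(rest − s) over sources s of rest; N(one piece) = 1:
  size 1 → [8]=1  [9]=1
  size 2 → [8,9]=2
  size 3 → [7,8,9]=2
  size 4 → [5,7,8,9]=2  [6,7,8,9]=2
  size 5 → [4,6,7,8,9]=2  [5,6,7,8,9]=4
  size 6 → [4,5,6,7,8,9]=6
  size 7 → [3,4,5,6,7,8,9]=6
  size 8 → [2,3,4,5,6,7,8,9]=6
  first=0(a) contributes 6

6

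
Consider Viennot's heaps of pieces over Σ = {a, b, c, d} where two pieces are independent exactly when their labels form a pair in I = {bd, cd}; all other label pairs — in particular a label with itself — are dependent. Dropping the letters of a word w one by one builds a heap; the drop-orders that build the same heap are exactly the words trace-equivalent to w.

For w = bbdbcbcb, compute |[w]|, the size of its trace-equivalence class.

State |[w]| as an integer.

8

piece 0:b — minimal
piece 1:b rests on {0:b}
piece 2:d — minimal
piece 3:b rests on {1:b}
piece 4:c rests on {3:b}
piece 5:b rests on {4:c}
piece 6:c rests on {5:b}
piece 7:b rests on {6:c}
minimal pieces: {0:b, 2:d}
ways to finish when only these pieces remain (= sum over removing one remaining piece with nothing left below it):
  1 left: {2}→1  {7}→1
  2 left: {2,7}→2  {6,7}→1
  3 left: {2,6,7}→3  {5,6,7}→1
  4 left: {2,5,6,7}→4  {4,5,6,7}→1
  5 left: {2,4,5,6,7}→5  {3,4,5,6,7}→1
  6 left: {1,3,4,5,6,7}→1  {2,3,4,5,6,7}→6
  placing 0:b first → 7 extensions
  placing 2:d first → 1 extensions
total linear extensions = 8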